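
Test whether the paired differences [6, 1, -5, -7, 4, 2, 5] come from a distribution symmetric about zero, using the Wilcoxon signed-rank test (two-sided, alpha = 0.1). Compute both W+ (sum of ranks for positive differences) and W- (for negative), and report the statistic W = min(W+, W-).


Step 1: Drop any zero differences (none here) and take |d_i|.
|d| = [6, 1, 5, 7, 4, 2, 5]
Step 2: Midrank |d_i| (ties get averaged ranks).
ranks: |6|->6, |1|->1, |5|->4.5, |7|->7, |4|->3, |2|->2, |5|->4.5
Step 3: Attach original signs; sum ranks with positive sign and with negative sign.
W+ = 6 + 1 + 3 + 2 + 4.5 = 16.5
W- = 4.5 + 7 = 11.5
(Check: W+ + W- = 28 should equal n(n+1)/2 = 28.)
Step 4: Test statistic W = min(W+, W-) = 11.5.
Step 5: Ties in |d|, so use the tie-corrected normal approximation.
        E[W] = n(n+1)/4 = 7*8/4 = 14.
        Tie groups: |d|=5 (t=2); sum(t^3 - t) = 6.
        Var[W] = n(n+1)(2n+1)/24 - sum(t^3-t)/48 = 840/24 - 6/48 = 34.875.
        z = (W - E[W]) / sqrt(Var[W]) = (11.5 - 14) / 5.9055 = -0.4233.
        Two-sided p = 2*Phi(z) = 0.672052.
Step 6: alpha = 0.1. fail to reject H0.

W+ = 16.5, W- = 11.5, W = min = 11.5, p = 0.672052, fail to reject H0.


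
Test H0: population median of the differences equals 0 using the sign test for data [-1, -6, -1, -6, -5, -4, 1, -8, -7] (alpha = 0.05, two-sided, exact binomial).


Step 1: Discard zero differences. Original n = 9; n_eff = number of nonzero differences = 9.
Nonzero differences (with sign): -1, -6, -1, -6, -5, -4, +1, -8, -7
Step 2: Count signs: positive = 1, negative = 8.
Step 3: Under H0: P(positive) = 0.5, so the number of positives S ~ Bin(9, 0.5).
Step 4: Two-sided exact p-value = sum of Bin(9,0.5) probabilities at or below the observed probability = 0.039062.
Step 5: alpha = 0.05. reject H0.

n_eff = 9, pos = 1, neg = 8, p = 0.039062, reject H0.


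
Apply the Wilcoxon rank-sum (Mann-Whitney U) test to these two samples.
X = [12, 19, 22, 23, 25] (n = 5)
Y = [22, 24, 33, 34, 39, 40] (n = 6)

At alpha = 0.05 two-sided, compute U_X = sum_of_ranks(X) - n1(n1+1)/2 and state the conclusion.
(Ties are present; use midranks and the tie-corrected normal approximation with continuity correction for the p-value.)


Step 1: Combine and sort all 11 observations; assign midranks.
sorted (value, group): (12,X), (19,X), (22,X), (22,Y), (23,X), (24,Y), (25,X), (33,Y), (34,Y), (39,Y), (40,Y)
ranks: 12->1, 19->2, 22->3.5, 22->3.5, 23->5, 24->6, 25->7, 33->8, 34->9, 39->10, 40->11
Step 2: Rank sum for X: R1 = 1 + 2 + 3.5 + 5 + 7 = 18.5.
Step 3: U_X = R1 - n1(n1+1)/2 = 18.5 - 5*6/2 = 18.5 - 15 = 3.5.
       U_Y = n1*n2 - U_X = 30 - 3.5 = 26.5.
Step 4: Ties are present, so use the tie-corrected normal approximation (with continuity correction) for the p-value.
Step 5: p-value = 0.044126; compare to alpha = 0.05. reject H0.

U_X = 3.5, p = 0.044126, reject H0 at alpha = 0.05.


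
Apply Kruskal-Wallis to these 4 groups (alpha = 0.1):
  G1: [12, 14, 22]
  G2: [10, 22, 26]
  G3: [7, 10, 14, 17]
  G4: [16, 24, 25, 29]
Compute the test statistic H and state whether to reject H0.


Step 1: Combine all N = 14 observations and assign midranks.
sorted (value, group, rank): (7,G3,1), (10,G2,2.5), (10,G3,2.5), (12,G1,4), (14,G1,5.5), (14,G3,5.5), (16,G4,7), (17,G3,8), (22,G1,9.5), (22,G2,9.5), (24,G4,11), (25,G4,12), (26,G2,13), (29,G4,14)
Step 2: Sum ranks within each group.
R_1 = 19 (n_1 = 3)
R_2 = 25 (n_2 = 3)
R_3 = 17 (n_3 = 4)
R_4 = 44 (n_4 = 4)
Step 3: H = 12/(N(N+1)) * sum(R_i^2/n_i) - 3(N+1)
     = 12/(14*15) * (19^2/3 + 25^2/3 + 17^2/4 + 44^2/4) - 3*15
     = 0.057143 * 884.917 - 45
     = 5.566667.
Step 4: Ties present; correction factor C = 1 - 18/(14^3 - 14) = 0.993407. Corrected H = 5.566667 / 0.993407 = 5.603614.
Step 5: Under H0, H ~ chi^2(3); p-value = 0.132571.
Step 6: alpha = 0.1. fail to reject H0.

H = 5.6036, df = 3, p = 0.132571, fail to reject H0.


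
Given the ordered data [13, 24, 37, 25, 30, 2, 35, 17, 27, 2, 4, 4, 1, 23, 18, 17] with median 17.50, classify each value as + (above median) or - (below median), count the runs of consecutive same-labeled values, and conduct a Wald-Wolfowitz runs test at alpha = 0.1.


Step 1: Compute median = 17.50; label A = above, B = below.
Labels in order: BAAAABABABBBBAAB  (n_A = 8, n_B = 8)
Step 2: Count runs R = 9.
Step 3: Under H0 (random ordering), E[R] = 2*n_A*n_B/(n_A+n_B) + 1 = 2*8*8/16 + 1 = 9.0000.
        Var[R] = 2*n_A*n_B*(2*n_A*n_B - n_A - n_B) / ((n_A+n_B)^2 * (n_A+n_B-1)) = 14336/3840 = 3.7333.
        SD[R] = 1.9322.
Step 4: R = E[R], so z = 0 with no continuity correction.
Step 5: Two-sided p-value via normal approximation = 2*(1 - Phi(|z|)) = 1.000000.
Step 6: alpha = 0.1. fail to reject H0.

R = 9, z = 0.0000, p = 1.000000, fail to reject H0.


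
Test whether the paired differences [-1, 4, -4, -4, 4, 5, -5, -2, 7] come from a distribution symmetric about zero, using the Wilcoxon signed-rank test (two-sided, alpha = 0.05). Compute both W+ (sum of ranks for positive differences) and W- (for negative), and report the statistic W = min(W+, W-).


Step 1: Drop any zero differences (none here) and take |d_i|.
|d| = [1, 4, 4, 4, 4, 5, 5, 2, 7]
Step 2: Midrank |d_i| (ties get averaged ranks).
ranks: |1|->1, |4|->4.5, |4|->4.5, |4|->4.5, |4|->4.5, |5|->7.5, |5|->7.5, |2|->2, |7|->9
Step 3: Attach original signs; sum ranks with positive sign and with negative sign.
W+ = 4.5 + 4.5 + 7.5 + 9 = 25.5
W- = 1 + 4.5 + 4.5 + 7.5 + 2 = 19.5
(Check: W+ + W- = 45 should equal n(n+1)/2 = 45.)
Step 4: Test statistic W = min(W+, W-) = 19.5.
Step 5: Ties in |d|, so use the tie-corrected normal approximation.
        E[W] = n(n+1)/4 = 9*10/4 = 22.5.
        Tie groups: |d|=4 (t=4), |d|=5 (t=2); sum(t^3 - t) = 66.
        Var[W] = n(n+1)(2n+1)/24 - sum(t^3-t)/48 = 1710/24 - 66/48 = 69.875.
        z = (W - E[W]) / sqrt(Var[W]) = (19.5 - 22.5) / 8.3591 = -0.3589.
        Two-sided p = 2*Phi(z) = 0.719678.
Step 6: alpha = 0.05. fail to reject H0.

W+ = 25.5, W- = 19.5, W = min = 19.5, p = 0.719678, fail to reject H0.


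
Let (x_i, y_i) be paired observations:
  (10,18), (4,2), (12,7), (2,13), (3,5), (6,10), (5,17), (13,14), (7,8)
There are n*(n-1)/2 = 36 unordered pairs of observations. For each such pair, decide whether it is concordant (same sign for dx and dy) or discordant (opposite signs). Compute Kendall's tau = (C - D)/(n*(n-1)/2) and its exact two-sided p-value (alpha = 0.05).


Step 1: Enumerate the 36 unordered pairs (i,j) with i<j and classify each by sign(x_j-x_i) * sign(y_j-y_i).
  (1,2):dx=-6,dy=-16->C; (1,3):dx=+2,dy=-11->D; (1,4):dx=-8,dy=-5->C; (1,5):dx=-7,dy=-13->C
  (1,6):dx=-4,dy=-8->C; (1,7):dx=-5,dy=-1->C; (1,8):dx=+3,dy=-4->D; (1,9):dx=-3,dy=-10->C
  (2,3):dx=+8,dy=+5->C; (2,4):dx=-2,dy=+11->D; (2,5):dx=-1,dy=+3->D; (2,6):dx=+2,dy=+8->C
  (2,7):dx=+1,dy=+15->C; (2,8):dx=+9,dy=+12->C; (2,9):dx=+3,dy=+6->C; (3,4):dx=-10,dy=+6->D
  (3,5):dx=-9,dy=-2->C; (3,6):dx=-6,dy=+3->D; (3,7):dx=-7,dy=+10->D; (3,8):dx=+1,dy=+7->C
  (3,9):dx=-5,dy=+1->D; (4,5):dx=+1,dy=-8->D; (4,6):dx=+4,dy=-3->D; (4,7):dx=+3,dy=+4->C
  (4,8):dx=+11,dy=+1->C; (4,9):dx=+5,dy=-5->D; (5,6):dx=+3,dy=+5->C; (5,7):dx=+2,dy=+12->C
  (5,8):dx=+10,dy=+9->C; (5,9):dx=+4,dy=+3->C; (6,7):dx=-1,dy=+7->D; (6,8):dx=+7,dy=+4->C
  (6,9):dx=+1,dy=-2->D; (7,8):dx=+8,dy=-3->D; (7,9):dx=+2,dy=-9->D; (8,9):dx=-6,dy=-6->C
Step 2: C = 21, D = 15, total pairs = 36.
Step 3: tau = (C - D)/(n(n-1)/2) = (21 - 15)/36 = 0.166667.
Step 4: Exact two-sided p-value (enumerate n! = 362880 permutations of y under H0): p = 0.612202.
Step 5: alpha = 0.05. fail to reject H0.

tau_b = 0.1667 (C=21, D=15), p = 0.612202, fail to reject H0.


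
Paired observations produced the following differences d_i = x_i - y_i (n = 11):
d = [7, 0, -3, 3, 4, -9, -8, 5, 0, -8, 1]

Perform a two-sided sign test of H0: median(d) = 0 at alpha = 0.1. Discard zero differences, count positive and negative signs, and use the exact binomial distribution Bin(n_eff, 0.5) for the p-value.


Step 1: Discard zero differences. Original n = 11; n_eff = number of nonzero differences = 9.
Nonzero differences (with sign): +7, -3, +3, +4, -9, -8, +5, -8, +1
Step 2: Count signs: positive = 5, negative = 4.
Step 3: Under H0: P(positive) = 0.5, so the number of positives S ~ Bin(9, 0.5).
Step 4: Two-sided exact p-value = sum of Bin(9,0.5) probabilities at or below the observed probability = 1.000000.
Step 5: alpha = 0.1. fail to reject H0.

n_eff = 9, pos = 5, neg = 4, p = 1.000000, fail to reject H0.


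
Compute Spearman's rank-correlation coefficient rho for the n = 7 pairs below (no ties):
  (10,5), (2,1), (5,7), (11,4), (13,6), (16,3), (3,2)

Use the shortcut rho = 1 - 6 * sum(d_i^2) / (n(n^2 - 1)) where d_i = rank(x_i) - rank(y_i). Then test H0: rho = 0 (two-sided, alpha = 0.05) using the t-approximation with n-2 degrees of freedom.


Step 1: Rank x and y separately (midranks; no ties here).
rank(x): 10->4, 2->1, 5->3, 11->5, 13->6, 16->7, 3->2
rank(y): 5->5, 1->1, 7->7, 4->4, 6->6, 3->3, 2->2
Step 2: d_i = R_x(i) - R_y(i); compute d_i^2.
  (4-5)^2=1, (1-1)^2=0, (3-7)^2=16, (5-4)^2=1, (6-6)^2=0, (7-3)^2=16, (2-2)^2=0
sum(d^2) = 34.
Step 3: rho = 1 - 6*34 / (7*(7^2 - 1)) = 1 - 204/336 = 0.392857.
Step 4: Under H0, t = rho * sqrt((n-2)/(1-rho^2)) = 0.9553 ~ t(5).
Step 5: Two-sided p-value from the t-distribution with 5 df = 0.383317.
Step 6: alpha = 0.05. fail to reject H0.

rho = 0.3929, p = 0.383317, fail to reject H0 at alpha = 0.05.


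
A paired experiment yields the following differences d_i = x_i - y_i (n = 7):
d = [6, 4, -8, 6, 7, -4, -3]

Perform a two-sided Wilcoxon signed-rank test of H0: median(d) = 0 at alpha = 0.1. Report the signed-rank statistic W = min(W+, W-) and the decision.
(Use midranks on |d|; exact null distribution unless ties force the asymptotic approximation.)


Step 1: Drop any zero differences (none here) and take |d_i|.
|d| = [6, 4, 8, 6, 7, 4, 3]
Step 2: Midrank |d_i| (ties get averaged ranks).
ranks: |6|->4.5, |4|->2.5, |8|->7, |6|->4.5, |7|->6, |4|->2.5, |3|->1
Step 3: Attach original signs; sum ranks with positive sign and with negative sign.
W+ = 4.5 + 2.5 + 4.5 + 6 = 17.5
W- = 7 + 2.5 + 1 = 10.5
(Check: W+ + W- = 28 should equal n(n+1)/2 = 28.)
Step 4: Test statistic W = min(W+, W-) = 10.5.
Step 5: Ties in |d|, so use the tie-corrected normal approximation.
        E[W] = n(n+1)/4 = 7*8/4 = 14.
        Tie groups: |d|=4 (t=2), |d|=6 (t=2); sum(t^3 - t) = 12.
        Var[W] = n(n+1)(2n+1)/24 - sum(t^3-t)/48 = 840/24 - 12/48 = 34.75.
        z = (W - E[W]) / sqrt(Var[W]) = (10.5 - 14) / 5.8949 = -0.5937.
        Two-sided p = 2*Phi(z) = 0.552691.
Step 6: alpha = 0.1. fail to reject H0.

W+ = 17.5, W- = 10.5, W = min = 10.5, p = 0.552691, fail to reject H0.


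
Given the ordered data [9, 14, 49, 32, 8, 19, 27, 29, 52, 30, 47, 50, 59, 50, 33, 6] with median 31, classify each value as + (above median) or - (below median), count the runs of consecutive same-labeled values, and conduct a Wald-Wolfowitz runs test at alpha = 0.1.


Step 1: Compute median = 31; label A = above, B = below.
Labels in order: BBAABBBBABAAAAAB  (n_A = 8, n_B = 8)
Step 2: Count runs R = 7.
Step 3: Under H0 (random ordering), E[R] = 2*n_A*n_B/(n_A+n_B) + 1 = 2*8*8/16 + 1 = 9.0000.
        Var[R] = 2*n_A*n_B*(2*n_A*n_B - n_A - n_B) / ((n_A+n_B)^2 * (n_A+n_B-1)) = 14336/3840 = 3.7333.
        SD[R] = 1.9322.
Step 4: Continuity-corrected z = (R + 0.5 - E[R]) / SD[R] = (7 + 0.5 - 9.0000) / 1.9322 = -0.7763.
Step 5: Two-sided p-value via normal approximation = 2*(1 - Phi(|z|)) = 0.437558.
Step 6: alpha = 0.1. fail to reject H0.

R = 7, z = -0.7763, p = 0.437558, fail to reject H0.


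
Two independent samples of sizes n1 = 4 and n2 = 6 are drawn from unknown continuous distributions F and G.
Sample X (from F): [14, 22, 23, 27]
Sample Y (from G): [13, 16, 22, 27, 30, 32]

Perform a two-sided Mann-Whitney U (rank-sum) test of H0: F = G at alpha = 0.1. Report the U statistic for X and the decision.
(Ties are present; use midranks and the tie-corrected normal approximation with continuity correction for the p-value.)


Step 1: Combine and sort all 10 observations; assign midranks.
sorted (value, group): (13,Y), (14,X), (16,Y), (22,X), (22,Y), (23,X), (27,X), (27,Y), (30,Y), (32,Y)
ranks: 13->1, 14->2, 16->3, 22->4.5, 22->4.5, 23->6, 27->7.5, 27->7.5, 30->9, 32->10
Step 2: Rank sum for X: R1 = 2 + 4.5 + 6 + 7.5 = 20.
Step 3: U_X = R1 - n1(n1+1)/2 = 20 - 4*5/2 = 20 - 10 = 10.
       U_Y = n1*n2 - U_X = 24 - 10 = 14.
Step 4: Ties are present, so use the tie-corrected normal approximation (with continuity correction) for the p-value.
Step 5: p-value = 0.747637; compare to alpha = 0.1. fail to reject H0.

U_X = 10, p = 0.747637, fail to reject H0 at alpha = 0.1.


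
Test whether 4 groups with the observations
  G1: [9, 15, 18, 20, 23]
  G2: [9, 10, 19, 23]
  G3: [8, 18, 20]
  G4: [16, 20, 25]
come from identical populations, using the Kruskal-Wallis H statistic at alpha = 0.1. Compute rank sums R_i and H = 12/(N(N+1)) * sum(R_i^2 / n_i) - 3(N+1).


Step 1: Combine all N = 15 observations and assign midranks.
sorted (value, group, rank): (8,G3,1), (9,G1,2.5), (9,G2,2.5), (10,G2,4), (15,G1,5), (16,G4,6), (18,G1,7.5), (18,G3,7.5), (19,G2,9), (20,G1,11), (20,G3,11), (20,G4,11), (23,G1,13.5), (23,G2,13.5), (25,G4,15)
Step 2: Sum ranks within each group.
R_1 = 39.5 (n_1 = 5)
R_2 = 29 (n_2 = 4)
R_3 = 19.5 (n_3 = 3)
R_4 = 32 (n_4 = 3)
Step 3: H = 12/(N(N+1)) * sum(R_i^2/n_i) - 3(N+1)
     = 12/(15*16) * (39.5^2/5 + 29^2/4 + 19.5^2/3 + 32^2/3) - 3*16
     = 0.050000 * 990.383 - 48
     = 1.519167.
Step 4: Ties present; correction factor C = 1 - 42/(15^3 - 15) = 0.987500. Corrected H = 1.519167 / 0.987500 = 1.538397.
Step 5: Under H0, H ~ chi^2(3); p-value = 0.673437.
Step 6: alpha = 0.1. fail to reject H0.

H = 1.5384, df = 3, p = 0.673437, fail to reject H0.


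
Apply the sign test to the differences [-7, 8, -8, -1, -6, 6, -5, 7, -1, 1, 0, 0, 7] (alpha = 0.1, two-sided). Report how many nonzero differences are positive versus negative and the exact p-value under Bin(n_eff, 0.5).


Step 1: Discard zero differences. Original n = 13; n_eff = number of nonzero differences = 11.
Nonzero differences (with sign): -7, +8, -8, -1, -6, +6, -5, +7, -1, +1, +7
Step 2: Count signs: positive = 5, negative = 6.
Step 3: Under H0: P(positive) = 0.5, so the number of positives S ~ Bin(11, 0.5).
Step 4: Two-sided exact p-value = sum of Bin(11,0.5) probabilities at or below the observed probability = 1.000000.
Step 5: alpha = 0.1. fail to reject H0.

n_eff = 11, pos = 5, neg = 6, p = 1.000000, fail to reject H0.


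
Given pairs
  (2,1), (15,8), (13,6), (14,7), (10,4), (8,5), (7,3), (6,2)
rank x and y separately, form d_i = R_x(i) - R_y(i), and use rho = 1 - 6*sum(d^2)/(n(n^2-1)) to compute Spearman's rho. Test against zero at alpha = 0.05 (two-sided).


Step 1: Rank x and y separately (midranks; no ties here).
rank(x): 2->1, 15->8, 13->6, 14->7, 10->5, 8->4, 7->3, 6->2
rank(y): 1->1, 8->8, 6->6, 7->7, 4->4, 5->5, 3->3, 2->2
Step 2: d_i = R_x(i) - R_y(i); compute d_i^2.
  (1-1)^2=0, (8-8)^2=0, (6-6)^2=0, (7-7)^2=0, (5-4)^2=1, (4-5)^2=1, (3-3)^2=0, (2-2)^2=0
sum(d^2) = 2.
Step 3: rho = 1 - 6*2 / (8*(8^2 - 1)) = 1 - 12/504 = 0.976190.
Step 4: Under H0, t = rho * sqrt((n-2)/(1-rho^2)) = 11.0235 ~ t(6).
Step 5: Two-sided p-value from the t-distribution with 6 df = 0.000033.
Step 6: alpha = 0.05. reject H0.

rho = 0.9762, p = 0.000033, reject H0 at alpha = 0.05.


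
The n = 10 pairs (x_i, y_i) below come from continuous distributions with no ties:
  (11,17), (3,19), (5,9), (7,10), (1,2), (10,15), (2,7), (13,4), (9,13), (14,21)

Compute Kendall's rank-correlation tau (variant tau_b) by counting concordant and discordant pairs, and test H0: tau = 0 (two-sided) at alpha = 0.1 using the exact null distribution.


Step 1: Enumerate the 45 unordered pairs (i,j) with i<j and classify each by sign(x_j-x_i) * sign(y_j-y_i).
  (1,2):dx=-8,dy=+2->D; (1,3):dx=-6,dy=-8->C; (1,4):dx=-4,dy=-7->C; (1,5):dx=-10,dy=-15->C
  (1,6):dx=-1,dy=-2->C; (1,7):dx=-9,dy=-10->C; (1,8):dx=+2,dy=-13->D; (1,9):dx=-2,dy=-4->C
  (1,10):dx=+3,dy=+4->C; (2,3):dx=+2,dy=-10->D; (2,4):dx=+4,dy=-9->D; (2,5):dx=-2,dy=-17->C
  (2,6):dx=+7,dy=-4->D; (2,7):dx=-1,dy=-12->C; (2,8):dx=+10,dy=-15->D; (2,9):dx=+6,dy=-6->D
  (2,10):dx=+11,dy=+2->C; (3,4):dx=+2,dy=+1->C; (3,5):dx=-4,dy=-7->C; (3,6):dx=+5,dy=+6->C
  (3,7):dx=-3,dy=-2->C; (3,8):dx=+8,dy=-5->D; (3,9):dx=+4,dy=+4->C; (3,10):dx=+9,dy=+12->C
  (4,5):dx=-6,dy=-8->C; (4,6):dx=+3,dy=+5->C; (4,7):dx=-5,dy=-3->C; (4,8):dx=+6,dy=-6->D
  (4,9):dx=+2,dy=+3->C; (4,10):dx=+7,dy=+11->C; (5,6):dx=+9,dy=+13->C; (5,7):dx=+1,dy=+5->C
  (5,8):dx=+12,dy=+2->C; (5,9):dx=+8,dy=+11->C; (5,10):dx=+13,dy=+19->C; (6,7):dx=-8,dy=-8->C
  (6,8):dx=+3,dy=-11->D; (6,9):dx=-1,dy=-2->C; (6,10):dx=+4,dy=+6->C; (7,8):dx=+11,dy=-3->D
  (7,9):dx=+7,dy=+6->C; (7,10):dx=+12,dy=+14->C; (8,9):dx=-4,dy=+9->D; (8,10):dx=+1,dy=+17->C
  (9,10):dx=+5,dy=+8->C
Step 2: C = 33, D = 12, total pairs = 45.
Step 3: tau = (C - D)/(n(n-1)/2) = (33 - 12)/45 = 0.466667.
Step 4: Exact two-sided p-value (enumerate n! = 3628800 permutations of y under H0): p = 0.072550.
Step 5: alpha = 0.1. reject H0.

tau_b = 0.4667 (C=33, D=12), p = 0.072550, reject H0.


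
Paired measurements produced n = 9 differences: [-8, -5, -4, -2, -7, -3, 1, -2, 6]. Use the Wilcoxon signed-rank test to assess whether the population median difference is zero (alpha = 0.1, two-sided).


Step 1: Drop any zero differences (none here) and take |d_i|.
|d| = [8, 5, 4, 2, 7, 3, 1, 2, 6]
Step 2: Midrank |d_i| (ties get averaged ranks).
ranks: |8|->9, |5|->6, |4|->5, |2|->2.5, |7|->8, |3|->4, |1|->1, |2|->2.5, |6|->7
Step 3: Attach original signs; sum ranks with positive sign and with negative sign.
W+ = 1 + 7 = 8
W- = 9 + 6 + 5 + 2.5 + 8 + 4 + 2.5 = 37
(Check: W+ + W- = 45 should equal n(n+1)/2 = 45.)
Step 4: Test statistic W = min(W+, W-) = 8.
Step 5: Ties in |d|, so use the tie-corrected normal approximation.
        E[W] = n(n+1)/4 = 9*10/4 = 22.5.
        Tie groups: |d|=2 (t=2); sum(t^3 - t) = 6.
        Var[W] = n(n+1)(2n+1)/24 - sum(t^3-t)/48 = 1710/24 - 6/48 = 71.125.
        z = (W - E[W]) / sqrt(Var[W]) = (8 - 22.5) / 8.4336 = -1.7193.
        Two-sided p = 2*Phi(z) = 0.085556.
Step 6: alpha = 0.1. reject H0.

W+ = 8, W- = 37, W = min = 8, p = 0.085556, reject H0.


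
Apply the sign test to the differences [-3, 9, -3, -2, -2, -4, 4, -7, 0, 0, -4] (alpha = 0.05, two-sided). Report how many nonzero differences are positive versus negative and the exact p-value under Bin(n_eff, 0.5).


Step 1: Discard zero differences. Original n = 11; n_eff = number of nonzero differences = 9.
Nonzero differences (with sign): -3, +9, -3, -2, -2, -4, +4, -7, -4
Step 2: Count signs: positive = 2, negative = 7.
Step 3: Under H0: P(positive) = 0.5, so the number of positives S ~ Bin(9, 0.5).
Step 4: Two-sided exact p-value = sum of Bin(9,0.5) probabilities at or below the observed probability = 0.179688.
Step 5: alpha = 0.05. fail to reject H0.

n_eff = 9, pos = 2, neg = 7, p = 0.179688, fail to reject H0.


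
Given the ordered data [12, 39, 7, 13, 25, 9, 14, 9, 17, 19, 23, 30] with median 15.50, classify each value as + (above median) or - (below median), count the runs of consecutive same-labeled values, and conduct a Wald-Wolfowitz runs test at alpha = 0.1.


Step 1: Compute median = 15.50; label A = above, B = below.
Labels in order: BABBABBBAAAA  (n_A = 6, n_B = 6)
Step 2: Count runs R = 6.
Step 3: Under H0 (random ordering), E[R] = 2*n_A*n_B/(n_A+n_B) + 1 = 2*6*6/12 + 1 = 7.0000.
        Var[R] = 2*n_A*n_B*(2*n_A*n_B - n_A - n_B) / ((n_A+n_B)^2 * (n_A+n_B-1)) = 4320/1584 = 2.7273.
        SD[R] = 1.6514.
Step 4: Continuity-corrected z = (R + 0.5 - E[R]) / SD[R] = (6 + 0.5 - 7.0000) / 1.6514 = -0.3028.
Step 5: Two-sided p-value via normal approximation = 2*(1 - Phi(|z|)) = 0.762069.
Step 6: alpha = 0.1. fail to reject H0.

R = 6, z = -0.3028, p = 0.762069, fail to reject H0.


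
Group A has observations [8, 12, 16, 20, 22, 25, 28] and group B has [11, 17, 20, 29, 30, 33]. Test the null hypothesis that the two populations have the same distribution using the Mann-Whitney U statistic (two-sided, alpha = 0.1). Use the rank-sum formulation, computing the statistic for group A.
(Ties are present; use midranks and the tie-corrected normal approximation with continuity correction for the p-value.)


Step 1: Combine and sort all 13 observations; assign midranks.
sorted (value, group): (8,X), (11,Y), (12,X), (16,X), (17,Y), (20,X), (20,Y), (22,X), (25,X), (28,X), (29,Y), (30,Y), (33,Y)
ranks: 8->1, 11->2, 12->3, 16->4, 17->5, 20->6.5, 20->6.5, 22->8, 25->9, 28->10, 29->11, 30->12, 33->13
Step 2: Rank sum for X: R1 = 1 + 3 + 4 + 6.5 + 8 + 9 + 10 = 41.5.
Step 3: U_X = R1 - n1(n1+1)/2 = 41.5 - 7*8/2 = 41.5 - 28 = 13.5.
       U_Y = n1*n2 - U_X = 42 - 13.5 = 28.5.
Step 4: Ties are present, so use the tie-corrected normal approximation (with continuity correction) for the p-value.
Step 5: p-value = 0.316645; compare to alpha = 0.1. fail to reject H0.

U_X = 13.5, p = 0.316645, fail to reject H0 at alpha = 0.1.


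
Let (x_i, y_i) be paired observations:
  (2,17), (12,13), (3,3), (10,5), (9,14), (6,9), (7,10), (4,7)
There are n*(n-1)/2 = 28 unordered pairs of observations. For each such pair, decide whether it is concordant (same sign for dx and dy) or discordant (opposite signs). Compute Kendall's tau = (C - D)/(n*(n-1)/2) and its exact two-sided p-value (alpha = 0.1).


Step 1: Enumerate the 28 unordered pairs (i,j) with i<j and classify each by sign(x_j-x_i) * sign(y_j-y_i).
  (1,2):dx=+10,dy=-4->D; (1,3):dx=+1,dy=-14->D; (1,4):dx=+8,dy=-12->D; (1,5):dx=+7,dy=-3->D
  (1,6):dx=+4,dy=-8->D; (1,7):dx=+5,dy=-7->D; (1,8):dx=+2,dy=-10->D; (2,3):dx=-9,dy=-10->C
  (2,4):dx=-2,dy=-8->C; (2,5):dx=-3,dy=+1->D; (2,6):dx=-6,dy=-4->C; (2,7):dx=-5,dy=-3->C
  (2,8):dx=-8,dy=-6->C; (3,4):dx=+7,dy=+2->C; (3,5):dx=+6,dy=+11->C; (3,6):dx=+3,dy=+6->C
  (3,7):dx=+4,dy=+7->C; (3,8):dx=+1,dy=+4->C; (4,5):dx=-1,dy=+9->D; (4,6):dx=-4,dy=+4->D
  (4,7):dx=-3,dy=+5->D; (4,8):dx=-6,dy=+2->D; (5,6):dx=-3,dy=-5->C; (5,7):dx=-2,dy=-4->C
  (5,8):dx=-5,dy=-7->C; (6,7):dx=+1,dy=+1->C; (6,8):dx=-2,dy=-2->C; (7,8):dx=-3,dy=-3->C
Step 2: C = 16, D = 12, total pairs = 28.
Step 3: tau = (C - D)/(n(n-1)/2) = (16 - 12)/28 = 0.142857.
Step 4: Exact two-sided p-value (enumerate n! = 40320 permutations of y under H0): p = 0.719544.
Step 5: alpha = 0.1. fail to reject H0.

tau_b = 0.1429 (C=16, D=12), p = 0.719544, fail to reject H0.


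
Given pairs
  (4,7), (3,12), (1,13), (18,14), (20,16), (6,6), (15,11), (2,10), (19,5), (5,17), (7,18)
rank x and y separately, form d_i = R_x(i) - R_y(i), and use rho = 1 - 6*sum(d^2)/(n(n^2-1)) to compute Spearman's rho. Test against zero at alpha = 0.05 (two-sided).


Step 1: Rank x and y separately (midranks; no ties here).
rank(x): 4->4, 3->3, 1->1, 18->9, 20->11, 6->6, 15->8, 2->2, 19->10, 5->5, 7->7
rank(y): 7->3, 12->6, 13->7, 14->8, 16->9, 6->2, 11->5, 10->4, 5->1, 17->10, 18->11
Step 2: d_i = R_x(i) - R_y(i); compute d_i^2.
  (4-3)^2=1, (3-6)^2=9, (1-7)^2=36, (9-8)^2=1, (11-9)^2=4, (6-2)^2=16, (8-5)^2=9, (2-4)^2=4, (10-1)^2=81, (5-10)^2=25, (7-11)^2=16
sum(d^2) = 202.
Step 3: rho = 1 - 6*202 / (11*(11^2 - 1)) = 1 - 1212/1320 = 0.081818.
Step 4: Under H0, t = rho * sqrt((n-2)/(1-rho^2)) = 0.2463 ~ t(9).
Step 5: Two-sided p-value from the t-distribution with 9 df = 0.810990.
Step 6: alpha = 0.05. fail to reject H0.

rho = 0.0818, p = 0.810990, fail to reject H0 at alpha = 0.05.


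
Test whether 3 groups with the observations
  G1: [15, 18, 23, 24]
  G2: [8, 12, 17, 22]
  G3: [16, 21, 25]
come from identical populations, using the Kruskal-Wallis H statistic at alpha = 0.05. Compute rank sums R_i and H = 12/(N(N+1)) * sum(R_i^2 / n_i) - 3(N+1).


Step 1: Combine all N = 11 observations and assign midranks.
sorted (value, group, rank): (8,G2,1), (12,G2,2), (15,G1,3), (16,G3,4), (17,G2,5), (18,G1,6), (21,G3,7), (22,G2,8), (23,G1,9), (24,G1,10), (25,G3,11)
Step 2: Sum ranks within each group.
R_1 = 28 (n_1 = 4)
R_2 = 16 (n_2 = 4)
R_3 = 22 (n_3 = 3)
Step 3: H = 12/(N(N+1)) * sum(R_i^2/n_i) - 3(N+1)
     = 12/(11*12) * (28^2/4 + 16^2/4 + 22^2/3) - 3*12
     = 0.090909 * 421.333 - 36
     = 2.303030.
Step 4: No ties, so H is used without correction.
Step 5: Under H0, H ~ chi^2(2); p-value = 0.316157.
Step 6: alpha = 0.05. fail to reject H0.

H = 2.3030, df = 2, p = 0.316157, fail to reject H0.


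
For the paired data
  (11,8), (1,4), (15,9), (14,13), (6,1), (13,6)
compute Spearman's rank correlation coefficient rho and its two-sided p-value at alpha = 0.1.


Step 1: Rank x and y separately (midranks; no ties here).
rank(x): 11->3, 1->1, 15->6, 14->5, 6->2, 13->4
rank(y): 8->4, 4->2, 9->5, 13->6, 1->1, 6->3
Step 2: d_i = R_x(i) - R_y(i); compute d_i^2.
  (3-4)^2=1, (1-2)^2=1, (6-5)^2=1, (5-6)^2=1, (2-1)^2=1, (4-3)^2=1
sum(d^2) = 6.
Step 3: rho = 1 - 6*6 / (6*(6^2 - 1)) = 1 - 36/210 = 0.828571.
Step 4: Under H0, t = rho * sqrt((n-2)/(1-rho^2)) = 2.9598 ~ t(4).
Step 5: Two-sided p-value from the t-distribution with 4 df = 0.041563.
Step 6: alpha = 0.1. reject H0.

rho = 0.8286, p = 0.041563, reject H0 at alpha = 0.1.


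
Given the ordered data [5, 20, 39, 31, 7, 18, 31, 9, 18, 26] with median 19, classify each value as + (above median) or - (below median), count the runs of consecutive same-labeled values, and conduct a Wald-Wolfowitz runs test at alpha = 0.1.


Step 1: Compute median = 19; label A = above, B = below.
Labels in order: BAAABBABBA  (n_A = 5, n_B = 5)
Step 2: Count runs R = 6.
Step 3: Under H0 (random ordering), E[R] = 2*n_A*n_B/(n_A+n_B) + 1 = 2*5*5/10 + 1 = 6.0000.
        Var[R] = 2*n_A*n_B*(2*n_A*n_B - n_A - n_B) / ((n_A+n_B)^2 * (n_A+n_B-1)) = 2000/900 = 2.2222.
        SD[R] = 1.4907.
Step 4: R = E[R], so z = 0 with no continuity correction.
Step 5: Two-sided p-value via normal approximation = 2*(1 - Phi(|z|)) = 1.000000.
Step 6: alpha = 0.1. fail to reject H0.

R = 6, z = 0.0000, p = 1.000000, fail to reject H0.


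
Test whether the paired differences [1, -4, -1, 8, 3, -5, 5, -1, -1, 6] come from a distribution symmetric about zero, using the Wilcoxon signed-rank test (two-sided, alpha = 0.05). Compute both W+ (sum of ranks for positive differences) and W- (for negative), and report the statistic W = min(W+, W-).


Step 1: Drop any zero differences (none here) and take |d_i|.
|d| = [1, 4, 1, 8, 3, 5, 5, 1, 1, 6]
Step 2: Midrank |d_i| (ties get averaged ranks).
ranks: |1|->2.5, |4|->6, |1|->2.5, |8|->10, |3|->5, |5|->7.5, |5|->7.5, |1|->2.5, |1|->2.5, |6|->9
Step 3: Attach original signs; sum ranks with positive sign and with negative sign.
W+ = 2.5 + 10 + 5 + 7.5 + 9 = 34
W- = 6 + 2.5 + 7.5 + 2.5 + 2.5 = 21
(Check: W+ + W- = 55 should equal n(n+1)/2 = 55.)
Step 4: Test statistic W = min(W+, W-) = 21.
Step 5: Ties in |d|, so use the tie-corrected normal approximation.
        E[W] = n(n+1)/4 = 10*11/4 = 27.5.
        Tie groups: |d|=1 (t=4), |d|=5 (t=2); sum(t^3 - t) = 66.
        Var[W] = n(n+1)(2n+1)/24 - sum(t^3-t)/48 = 2310/24 - 66/48 = 94.875.
        z = (W - E[W]) / sqrt(Var[W]) = (21 - 27.5) / 9.7404 = -0.6673.
        Two-sided p = 2*Phi(z) = 0.504564.
Step 6: alpha = 0.05. fail to reject H0.

W+ = 34, W- = 21, W = min = 21, p = 0.504564, fail to reject H0.


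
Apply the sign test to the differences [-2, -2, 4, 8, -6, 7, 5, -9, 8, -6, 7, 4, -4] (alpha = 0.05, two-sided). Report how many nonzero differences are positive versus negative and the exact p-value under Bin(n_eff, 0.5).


Step 1: Discard zero differences. Original n = 13; n_eff = number of nonzero differences = 13.
Nonzero differences (with sign): -2, -2, +4, +8, -6, +7, +5, -9, +8, -6, +7, +4, -4
Step 2: Count signs: positive = 7, negative = 6.
Step 3: Under H0: P(positive) = 0.5, so the number of positives S ~ Bin(13, 0.5).
Step 4: Two-sided exact p-value = sum of Bin(13,0.5) probabilities at or below the observed probability = 1.000000.
Step 5: alpha = 0.05. fail to reject H0.

n_eff = 13, pos = 7, neg = 6, p = 1.000000, fail to reject H0.


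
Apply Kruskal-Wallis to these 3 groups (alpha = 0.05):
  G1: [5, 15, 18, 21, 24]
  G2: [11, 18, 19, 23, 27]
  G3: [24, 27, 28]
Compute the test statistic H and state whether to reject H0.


Step 1: Combine all N = 13 observations and assign midranks.
sorted (value, group, rank): (5,G1,1), (11,G2,2), (15,G1,3), (18,G1,4.5), (18,G2,4.5), (19,G2,6), (21,G1,7), (23,G2,8), (24,G1,9.5), (24,G3,9.5), (27,G2,11.5), (27,G3,11.5), (28,G3,13)
Step 2: Sum ranks within each group.
R_1 = 25 (n_1 = 5)
R_2 = 32 (n_2 = 5)
R_3 = 34 (n_3 = 3)
Step 3: H = 12/(N(N+1)) * sum(R_i^2/n_i) - 3(N+1)
     = 12/(13*14) * (25^2/5 + 32^2/5 + 34^2/3) - 3*14
     = 0.065934 * 715.133 - 42
     = 5.151648.
Step 4: Ties present; correction factor C = 1 - 18/(13^3 - 13) = 0.991758. Corrected H = 5.151648 / 0.991758 = 5.194460.
Step 5: Under H0, H ~ chi^2(2); p-value = 0.074480.
Step 6: alpha = 0.05. fail to reject H0.

H = 5.1945, df = 2, p = 0.074480, fail to reject H0.


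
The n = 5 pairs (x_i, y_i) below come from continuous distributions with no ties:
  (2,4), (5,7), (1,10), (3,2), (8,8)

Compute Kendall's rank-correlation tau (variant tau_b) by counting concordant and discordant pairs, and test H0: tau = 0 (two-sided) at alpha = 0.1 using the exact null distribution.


Step 1: Enumerate the 10 unordered pairs (i,j) with i<j and classify each by sign(x_j-x_i) * sign(y_j-y_i).
  (1,2):dx=+3,dy=+3->C; (1,3):dx=-1,dy=+6->D; (1,4):dx=+1,dy=-2->D; (1,5):dx=+6,dy=+4->C
  (2,3):dx=-4,dy=+3->D; (2,4):dx=-2,dy=-5->C; (2,5):dx=+3,dy=+1->C; (3,4):dx=+2,dy=-8->D
  (3,5):dx=+7,dy=-2->D; (4,5):dx=+5,dy=+6->C
Step 2: C = 5, D = 5, total pairs = 10.
Step 3: tau = (C - D)/(n(n-1)/2) = (5 - 5)/10 = 0.000000.
Step 4: Exact two-sided p-value (enumerate n! = 120 permutations of y under H0): p = 1.000000.
Step 5: alpha = 0.1. fail to reject H0.

tau_b = 0.0000 (C=5, D=5), p = 1.000000, fail to reject H0.


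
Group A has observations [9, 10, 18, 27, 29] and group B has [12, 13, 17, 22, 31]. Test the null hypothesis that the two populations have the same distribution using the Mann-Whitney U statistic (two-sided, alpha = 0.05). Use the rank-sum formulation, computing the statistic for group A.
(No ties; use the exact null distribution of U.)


Step 1: Combine and sort all 10 observations; assign midranks.
sorted (value, group): (9,X), (10,X), (12,Y), (13,Y), (17,Y), (18,X), (22,Y), (27,X), (29,X), (31,Y)
ranks: 9->1, 10->2, 12->3, 13->4, 17->5, 18->6, 22->7, 27->8, 29->9, 31->10
Step 2: Rank sum for X: R1 = 1 + 2 + 6 + 8 + 9 = 26.
Step 3: U_X = R1 - n1(n1+1)/2 = 26 - 5*6/2 = 26 - 15 = 11.
       U_Y = n1*n2 - U_X = 25 - 11 = 14.
Step 4: No ties, so the exact null distribution of U (based on enumerating the C(10,5) = 252 equally likely rank assignments) gives the two-sided p-value.
Step 5: p-value = 0.841270; compare to alpha = 0.05. fail to reject H0.

U_X = 11, p = 0.841270, fail to reject H0 at alpha = 0.05.


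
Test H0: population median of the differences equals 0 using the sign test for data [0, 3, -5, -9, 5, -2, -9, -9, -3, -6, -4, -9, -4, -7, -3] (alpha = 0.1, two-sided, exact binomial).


Step 1: Discard zero differences. Original n = 15; n_eff = number of nonzero differences = 14.
Nonzero differences (with sign): +3, -5, -9, +5, -2, -9, -9, -3, -6, -4, -9, -4, -7, -3
Step 2: Count signs: positive = 2, negative = 12.
Step 3: Under H0: P(positive) = 0.5, so the number of positives S ~ Bin(14, 0.5).
Step 4: Two-sided exact p-value = sum of Bin(14,0.5) probabilities at or below the observed probability = 0.012939.
Step 5: alpha = 0.1. reject H0.

n_eff = 14, pos = 2, neg = 12, p = 0.012939, reject H0.


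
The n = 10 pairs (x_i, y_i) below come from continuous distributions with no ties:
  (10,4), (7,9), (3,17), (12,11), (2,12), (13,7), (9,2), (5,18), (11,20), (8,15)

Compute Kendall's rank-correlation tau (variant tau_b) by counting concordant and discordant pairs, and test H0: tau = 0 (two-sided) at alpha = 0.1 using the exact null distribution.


Step 1: Enumerate the 45 unordered pairs (i,j) with i<j and classify each by sign(x_j-x_i) * sign(y_j-y_i).
  (1,2):dx=-3,dy=+5->D; (1,3):dx=-7,dy=+13->D; (1,4):dx=+2,dy=+7->C; (1,5):dx=-8,dy=+8->D
  (1,6):dx=+3,dy=+3->C; (1,7):dx=-1,dy=-2->C; (1,8):dx=-5,dy=+14->D; (1,9):dx=+1,dy=+16->C
  (1,10):dx=-2,dy=+11->D; (2,3):dx=-4,dy=+8->D; (2,4):dx=+5,dy=+2->C; (2,5):dx=-5,dy=+3->D
  (2,6):dx=+6,dy=-2->D; (2,7):dx=+2,dy=-7->D; (2,8):dx=-2,dy=+9->D; (2,9):dx=+4,dy=+11->C
  (2,10):dx=+1,dy=+6->C; (3,4):dx=+9,dy=-6->D; (3,5):dx=-1,dy=-5->C; (3,6):dx=+10,dy=-10->D
  (3,7):dx=+6,dy=-15->D; (3,8):dx=+2,dy=+1->C; (3,9):dx=+8,dy=+3->C; (3,10):dx=+5,dy=-2->D
  (4,5):dx=-10,dy=+1->D; (4,6):dx=+1,dy=-4->D; (4,7):dx=-3,dy=-9->C; (4,8):dx=-7,dy=+7->D
  (4,9):dx=-1,dy=+9->D; (4,10):dx=-4,dy=+4->D; (5,6):dx=+11,dy=-5->D; (5,7):dx=+7,dy=-10->D
  (5,8):dx=+3,dy=+6->C; (5,9):dx=+9,dy=+8->C; (5,10):dx=+6,dy=+3->C; (6,7):dx=-4,dy=-5->C
  (6,8):dx=-8,dy=+11->D; (6,9):dx=-2,dy=+13->D; (6,10):dx=-5,dy=+8->D; (7,8):dx=-4,dy=+16->D
  (7,9):dx=+2,dy=+18->C; (7,10):dx=-1,dy=+13->D; (8,9):dx=+6,dy=+2->C; (8,10):dx=+3,dy=-3->D
  (9,10):dx=-3,dy=-5->C
Step 2: C = 18, D = 27, total pairs = 45.
Step 3: tau = (C - D)/(n(n-1)/2) = (18 - 27)/45 = -0.200000.
Step 4: Exact two-sided p-value (enumerate n! = 3628800 permutations of y under H0): p = 0.484313.
Step 5: alpha = 0.1. fail to reject H0.

tau_b = -0.2000 (C=18, D=27), p = 0.484313, fail to reject H0.


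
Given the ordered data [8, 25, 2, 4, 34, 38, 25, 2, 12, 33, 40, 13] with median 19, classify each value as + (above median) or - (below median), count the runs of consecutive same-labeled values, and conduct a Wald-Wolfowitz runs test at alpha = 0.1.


Step 1: Compute median = 19; label A = above, B = below.
Labels in order: BABBAAABBAAB  (n_A = 6, n_B = 6)
Step 2: Count runs R = 7.
Step 3: Under H0 (random ordering), E[R] = 2*n_A*n_B/(n_A+n_B) + 1 = 2*6*6/12 + 1 = 7.0000.
        Var[R] = 2*n_A*n_B*(2*n_A*n_B - n_A - n_B) / ((n_A+n_B)^2 * (n_A+n_B-1)) = 4320/1584 = 2.7273.
        SD[R] = 1.6514.
Step 4: R = E[R], so z = 0 with no continuity correction.
Step 5: Two-sided p-value via normal approximation = 2*(1 - Phi(|z|)) = 1.000000.
Step 6: alpha = 0.1. fail to reject H0.

R = 7, z = 0.0000, p = 1.000000, fail to reject H0.


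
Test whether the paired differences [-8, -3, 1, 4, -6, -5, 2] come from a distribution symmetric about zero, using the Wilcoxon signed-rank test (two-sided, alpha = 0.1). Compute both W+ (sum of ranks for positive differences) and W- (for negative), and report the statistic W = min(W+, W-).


Step 1: Drop any zero differences (none here) and take |d_i|.
|d| = [8, 3, 1, 4, 6, 5, 2]
Step 2: Midrank |d_i| (ties get averaged ranks).
ranks: |8|->7, |3|->3, |1|->1, |4|->4, |6|->6, |5|->5, |2|->2
Step 3: Attach original signs; sum ranks with positive sign and with negative sign.
W+ = 1 + 4 + 2 = 7
W- = 7 + 3 + 6 + 5 = 21
(Check: W+ + W- = 28 should equal n(n+1)/2 = 28.)
Step 4: Test statistic W = min(W+, W-) = 7.
Step 5: No ties, so the exact null distribution over the 2^7 = 128 sign assignments gives the two-sided p-value = 0.296875.
Step 6: alpha = 0.1. fail to reject H0.

W+ = 7, W- = 21, W = min = 7, p = 0.296875, fail to reject H0.


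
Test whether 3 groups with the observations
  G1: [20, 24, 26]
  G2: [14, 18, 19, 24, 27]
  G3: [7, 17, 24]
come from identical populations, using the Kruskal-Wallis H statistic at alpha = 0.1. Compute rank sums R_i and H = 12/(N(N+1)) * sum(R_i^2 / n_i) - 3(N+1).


Step 1: Combine all N = 11 observations and assign midranks.
sorted (value, group, rank): (7,G3,1), (14,G2,2), (17,G3,3), (18,G2,4), (19,G2,5), (20,G1,6), (24,G1,8), (24,G2,8), (24,G3,8), (26,G1,10), (27,G2,11)
Step 2: Sum ranks within each group.
R_1 = 24 (n_1 = 3)
R_2 = 30 (n_2 = 5)
R_3 = 12 (n_3 = 3)
Step 3: H = 12/(N(N+1)) * sum(R_i^2/n_i) - 3(N+1)
     = 12/(11*12) * (24^2/3 + 30^2/5 + 12^2/3) - 3*12
     = 0.090909 * 420 - 36
     = 2.181818.
Step 4: Ties present; correction factor C = 1 - 24/(11^3 - 11) = 0.981818. Corrected H = 2.181818 / 0.981818 = 2.222222.
Step 5: Under H0, H ~ chi^2(2); p-value = 0.329193.
Step 6: alpha = 0.1. fail to reject H0.

H = 2.2222, df = 2, p = 0.329193, fail to reject H0.


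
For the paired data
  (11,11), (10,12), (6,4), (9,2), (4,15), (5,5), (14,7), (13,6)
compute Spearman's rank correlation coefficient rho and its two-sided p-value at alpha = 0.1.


Step 1: Rank x and y separately (midranks; no ties here).
rank(x): 11->6, 10->5, 6->3, 9->4, 4->1, 5->2, 14->8, 13->7
rank(y): 11->6, 12->7, 4->2, 2->1, 15->8, 5->3, 7->5, 6->4
Step 2: d_i = R_x(i) - R_y(i); compute d_i^2.
  (6-6)^2=0, (5-7)^2=4, (3-2)^2=1, (4-1)^2=9, (1-8)^2=49, (2-3)^2=1, (8-5)^2=9, (7-4)^2=9
sum(d^2) = 82.
Step 3: rho = 1 - 6*82 / (8*(8^2 - 1)) = 1 - 492/504 = 0.023810.
Step 4: Under H0, t = rho * sqrt((n-2)/(1-rho^2)) = 0.0583 ~ t(6).
Step 5: Two-sided p-value from the t-distribution with 6 df = 0.955374.
Step 6: alpha = 0.1. fail to reject H0.

rho = 0.0238, p = 0.955374, fail to reject H0 at alpha = 0.1.


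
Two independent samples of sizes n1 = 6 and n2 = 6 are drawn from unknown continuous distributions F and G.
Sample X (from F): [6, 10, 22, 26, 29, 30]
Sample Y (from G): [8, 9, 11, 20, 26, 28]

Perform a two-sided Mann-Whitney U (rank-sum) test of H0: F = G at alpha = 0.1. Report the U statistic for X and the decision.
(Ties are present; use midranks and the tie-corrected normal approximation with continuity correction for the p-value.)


Step 1: Combine and sort all 12 observations; assign midranks.
sorted (value, group): (6,X), (8,Y), (9,Y), (10,X), (11,Y), (20,Y), (22,X), (26,X), (26,Y), (28,Y), (29,X), (30,X)
ranks: 6->1, 8->2, 9->3, 10->4, 11->5, 20->6, 22->7, 26->8.5, 26->8.5, 28->10, 29->11, 30->12
Step 2: Rank sum for X: R1 = 1 + 4 + 7 + 8.5 + 11 + 12 = 43.5.
Step 3: U_X = R1 - n1(n1+1)/2 = 43.5 - 6*7/2 = 43.5 - 21 = 22.5.
       U_Y = n1*n2 - U_X = 36 - 22.5 = 13.5.
Step 4: Ties are present, so use the tie-corrected normal approximation (with continuity correction) for the p-value.
Step 5: p-value = 0.521110; compare to alpha = 0.1. fail to reject H0.

U_X = 22.5, p = 0.521110, fail to reject H0 at alpha = 0.1.


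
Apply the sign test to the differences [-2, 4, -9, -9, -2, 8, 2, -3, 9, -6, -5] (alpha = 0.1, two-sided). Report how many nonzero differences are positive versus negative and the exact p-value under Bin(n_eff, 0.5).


Step 1: Discard zero differences. Original n = 11; n_eff = number of nonzero differences = 11.
Nonzero differences (with sign): -2, +4, -9, -9, -2, +8, +2, -3, +9, -6, -5
Step 2: Count signs: positive = 4, negative = 7.
Step 3: Under H0: P(positive) = 0.5, so the number of positives S ~ Bin(11, 0.5).
Step 4: Two-sided exact p-value = sum of Bin(11,0.5) probabilities at or below the observed probability = 0.548828.
Step 5: alpha = 0.1. fail to reject H0.

n_eff = 11, pos = 4, neg = 7, p = 0.548828, fail to reject H0.


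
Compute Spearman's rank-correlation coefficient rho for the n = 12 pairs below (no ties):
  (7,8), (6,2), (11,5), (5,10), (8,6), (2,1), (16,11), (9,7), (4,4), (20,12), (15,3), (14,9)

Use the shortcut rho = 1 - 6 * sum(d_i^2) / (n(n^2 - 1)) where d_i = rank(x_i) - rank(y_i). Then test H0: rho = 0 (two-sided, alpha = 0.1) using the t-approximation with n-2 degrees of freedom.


Step 1: Rank x and y separately (midranks; no ties here).
rank(x): 7->5, 6->4, 11->8, 5->3, 8->6, 2->1, 16->11, 9->7, 4->2, 20->12, 15->10, 14->9
rank(y): 8->8, 2->2, 5->5, 10->10, 6->6, 1->1, 11->11, 7->7, 4->4, 12->12, 3->3, 9->9
Step 2: d_i = R_x(i) - R_y(i); compute d_i^2.
  (5-8)^2=9, (4-2)^2=4, (8-5)^2=9, (3-10)^2=49, (6-6)^2=0, (1-1)^2=0, (11-11)^2=0, (7-7)^2=0, (2-4)^2=4, (12-12)^2=0, (10-3)^2=49, (9-9)^2=0
sum(d^2) = 124.
Step 3: rho = 1 - 6*124 / (12*(12^2 - 1)) = 1 - 744/1716 = 0.566434.
Step 4: Under H0, t = rho * sqrt((n-2)/(1-rho^2)) = 2.1735 ~ t(10).
Step 5: Two-sided p-value from the t-distribution with 10 df = 0.054842.
Step 6: alpha = 0.1. reject H0.

rho = 0.5664, p = 0.054842, reject H0 at alpha = 0.1.


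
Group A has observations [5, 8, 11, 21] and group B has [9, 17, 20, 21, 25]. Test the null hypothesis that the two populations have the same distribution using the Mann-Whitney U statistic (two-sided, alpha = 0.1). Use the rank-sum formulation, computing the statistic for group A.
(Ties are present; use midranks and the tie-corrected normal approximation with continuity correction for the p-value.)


Step 1: Combine and sort all 9 observations; assign midranks.
sorted (value, group): (5,X), (8,X), (9,Y), (11,X), (17,Y), (20,Y), (21,X), (21,Y), (25,Y)
ranks: 5->1, 8->2, 9->3, 11->4, 17->5, 20->6, 21->7.5, 21->7.5, 25->9
Step 2: Rank sum for X: R1 = 1 + 2 + 4 + 7.5 = 14.5.
Step 3: U_X = R1 - n1(n1+1)/2 = 14.5 - 4*5/2 = 14.5 - 10 = 4.5.
       U_Y = n1*n2 - U_X = 20 - 4.5 = 15.5.
Step 4: Ties are present, so use the tie-corrected normal approximation (with continuity correction) for the p-value.
Step 5: p-value = 0.218742; compare to alpha = 0.1. fail to reject H0.

U_X = 4.5, p = 0.218742, fail to reject H0 at alpha = 0.1.
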